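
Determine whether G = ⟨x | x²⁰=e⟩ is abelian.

G has a single generator, so G is cyclic and hence abelian.

Answer: Yes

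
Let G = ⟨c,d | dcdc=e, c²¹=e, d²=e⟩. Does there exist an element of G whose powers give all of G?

Every cyclic group is abelian. But c·d = cd while d·c = c²⁰d, so c·d ≠ d·c and G is not abelian. Hence G is not cyclic.

Answer: No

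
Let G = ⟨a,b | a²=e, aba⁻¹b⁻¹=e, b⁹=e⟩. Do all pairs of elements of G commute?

Each pair of generators commutes: a·b = ab = b·a. Since the generators pairwise commute, every element of G commutes with every other, so G is abelian.

Answer: Yes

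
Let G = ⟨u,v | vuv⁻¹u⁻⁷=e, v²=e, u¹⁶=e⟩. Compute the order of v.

Compute successive powers until reaching e:
  v¹ = v, v² = e.
The smallest positive k with vᵏ = e is 2.

Answer: 2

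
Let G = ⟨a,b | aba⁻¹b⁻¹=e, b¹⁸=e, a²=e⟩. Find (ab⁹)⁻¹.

The order of (ab⁹) is 2 (smallest k with (ab⁹)ᵏ = e), so (ab⁹)⁻¹ = (ab⁹)¹ = ab⁹.
Check: (ab⁹) · (ab⁹) → (ab⁹) · a = b⁹;   (b⁹) · b⁹ = e, giving e as required.

Answer: ab⁹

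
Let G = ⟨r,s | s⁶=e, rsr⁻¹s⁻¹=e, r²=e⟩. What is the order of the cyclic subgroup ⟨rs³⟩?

|⟨rs³⟩| equals the order of rs³. Compute successive powers until reaching e:
  (rs³)¹ = rs³, (rs³)² = e.
The smallest positive k with (rs³)ᵏ = e is 2, so |⟨rs³⟩| = 2.

Answer: 2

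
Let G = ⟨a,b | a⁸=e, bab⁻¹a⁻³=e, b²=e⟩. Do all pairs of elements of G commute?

a·b = ab but b·a = a³b, so a·b ≠ b·a and G is not abelian.

Answer: No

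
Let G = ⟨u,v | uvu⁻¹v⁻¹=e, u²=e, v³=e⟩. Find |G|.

Enumerate words in the generators, reducing via the relations: the distinct elements are
  {e, u, v, uv, v², uv²}.
No further products give new elements, so |G| = 6.

Answer: 6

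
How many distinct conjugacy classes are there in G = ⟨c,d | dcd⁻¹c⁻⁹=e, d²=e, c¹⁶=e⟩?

The conjugacy classes (representative and size) are:
  [e] (size 1), [c⁹] (size 2), [c²] (size 1), [c³] (size 2), [c⁴] (size 1), [c¹³] (size 2), [c⁶] (size 1), [c¹⁵] (size 2), [c⁸] (size 1), [c¹⁰] (size 1), [c¹²] (size 1), [c¹⁴] (size 1), [d] (size 2), [cd] (size 2), [c²d] (size 2), [c¹¹d] (size 2), [c⁴d] (size 2), [c¹³d] (size 2), [c¹⁴d] (size 2), [c¹⁵d] (size 2).
Class equation: 1 + 2 + 1 + 2 + 1 + 2 + 1 + 2 + 1 + 1 + 1 + 1 + 2 + 2 + 2 + 2 + 2 + 2 + 2 + 2 = 32 = |G|. So G has 20 conjugacy classes.

Answer: 20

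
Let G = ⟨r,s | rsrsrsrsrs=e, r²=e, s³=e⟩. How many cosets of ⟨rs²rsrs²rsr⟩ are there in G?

First find ord(rs²rsrs²rsr) by computing successive powers:
  (rs²rsrs²rsr)¹ = rs²rsrs²rsr, (rs²rsrs²rsr)² = e.
So |⟨rs²rsrs²rsr⟩| = ord(rs²rsrs²rsr) = 2. With |G| = 60, by Lagrange [G : ⟨rs²rsrs²rsr⟩] = 60/2 = 30.

Answer: 30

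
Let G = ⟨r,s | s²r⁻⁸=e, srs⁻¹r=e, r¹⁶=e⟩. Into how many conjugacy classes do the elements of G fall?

The conjugacy classes (representative and size) are:
  [e] (size 1), [r] (size 2), [r¹⁴] (size 2), [r¹³] (size 2), [r¹²] (size 2), [r⁵] (size 2), [r¹⁰] (size 2), [r⁷] (size 2), [r⁸] (size 1), [s⁻¹] (size 8), [r⁷s⁻¹] (size 8).
Class equation: 1 + 2 + 2 + 2 + 2 + 2 + 2 + 2 + 1 + 8 + 8 = 32 = |G|. So G has 11 conjugacy classes.

Answer: 11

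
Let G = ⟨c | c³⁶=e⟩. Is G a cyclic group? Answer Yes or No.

|G| = 36. The element c has order 36 (its powers give 36 distinct elements), so ⟨c⟩ = G and G is cyclic.

Answer: Yes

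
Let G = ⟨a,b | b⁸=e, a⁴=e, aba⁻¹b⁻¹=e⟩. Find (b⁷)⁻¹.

The order of (b⁷) is 8 (smallest k with (b⁷)ᵏ = e), so (b⁷)⁻¹ = (b⁷)⁷ = b.
Check: (b⁷) · b → (b⁷) · b = e, giving e as required.

Answer: b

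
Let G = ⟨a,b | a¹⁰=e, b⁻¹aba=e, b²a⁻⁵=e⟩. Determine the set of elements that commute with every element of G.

An element z ∈ Z(G) iff z commutes with every generator.
For example a⁵ is central: (a⁵)·a = a⁶ = a·(a⁵); (a⁵)·b = b⁻¹ = b·(a⁵).
Whereas a ∉ Z(G) since a·b = ab ≠ a⁴b⁻¹ = b·a.
Checking each of the 20 elements this way gives Z(G) = {e, a⁵}, of order 2.

Answer: {e, a⁵}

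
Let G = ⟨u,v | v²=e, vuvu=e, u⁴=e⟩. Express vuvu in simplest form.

Multiply left to right, reducing at each step:
  v · u = u³v
  (u³v) · v = u³
  (u³) · u = e

Answer: e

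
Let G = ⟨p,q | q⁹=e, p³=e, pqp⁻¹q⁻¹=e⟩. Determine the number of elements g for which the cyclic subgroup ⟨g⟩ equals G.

⟨g⟩ = G would require ord(g) = |G| = 27, but the maximum element order in G is 9 < 27. So G is not cyclic and no single element generates it: the count is 0.

Answer: 0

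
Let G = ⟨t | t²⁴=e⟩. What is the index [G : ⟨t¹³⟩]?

First find ord(t¹³) by computing successive powers:
  (t¹³)¹ = t¹³, (t¹³)² = t², (t¹³)³ = t¹⁵, (t¹³)⁴ = t⁴, (t¹³)⁵ = t¹⁷, (t¹³)⁶ = t⁶, (t¹³)⁷ = t¹⁹, (t¹³)⁸ = t⁸, (t¹³)⁹ = t²¹, (t¹³)¹⁰ = t¹⁰, (t¹³)¹¹ = t²³, (t¹³)¹² = t¹², (t¹³)¹³ = t, (t¹³)¹⁴ = t¹⁴, (t¹³)¹⁵ = t³, (t¹³)¹⁶ = t¹⁶, (t¹³)¹⁷ = t⁵, (t¹³)¹⁸ = t¹⁸, (t¹³)¹⁹ = t⁷, (t¹³)²⁰ = t²⁰, (t¹³)²¹ = t⁹, (t¹³)²² = t²², (t¹³)²³ = t¹¹, (t¹³)²⁴ = e.
So |⟨t¹³⟩| = ord(t¹³) = 24. With |G| = 24, by Lagrange [G : ⟨t¹³⟩] = 24/24 = 1.

Answer: 1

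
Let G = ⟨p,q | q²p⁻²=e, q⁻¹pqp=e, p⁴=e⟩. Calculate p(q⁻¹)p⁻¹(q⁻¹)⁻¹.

[p, (q⁻¹)] = p·(q⁻¹)·p⁻¹·(q⁻¹)⁻¹.
  p · (q⁻¹) = pq⁻¹
  (pq⁻¹) · (p³) = q
  q · q = p²

Answer: p²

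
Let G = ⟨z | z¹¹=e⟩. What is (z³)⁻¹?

The order of (z³) is 11 (smallest k with (z³)ᵏ = e), so (z³)⁻¹ = (z³)¹⁰ = z⁸.
Check: (z³) · (z⁸) → (z³) · z⁸ = e, giving e as required.

Answer: z⁸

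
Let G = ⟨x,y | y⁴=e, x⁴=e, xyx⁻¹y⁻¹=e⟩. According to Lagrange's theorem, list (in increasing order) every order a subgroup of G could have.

|G| = 16 = 2⁴. By Lagrange's theorem the order of any subgroup divides 16; the divisors of 16 are 1, 2, 4, 8, 16.

Answer: 1, 2, 4, 8, 16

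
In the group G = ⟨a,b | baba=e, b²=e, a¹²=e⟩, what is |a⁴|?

Compute successive powers until reaching e:
  (a⁴)¹ = a⁴, (a⁴)² = a⁸, (a⁴)³ = e.
The smallest positive k with (a⁴)ᵏ = e is 3.

Answer: 3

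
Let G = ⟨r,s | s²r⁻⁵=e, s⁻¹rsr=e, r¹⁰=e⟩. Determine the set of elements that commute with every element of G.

An element z ∈ Z(G) iff z commutes with every generator.
For example r⁵ is central: (r⁵)·r = r⁶ = r·(r⁵); (r⁵)·s = s⁻¹ = s·(r⁵).
Whereas r ∉ Z(G) since r·s = rs ≠ r⁴s⁻¹ = s·r.
Checking each of the 20 elements this way gives Z(G) = {e, r⁵}, of order 2.

Answer: {e, r⁵}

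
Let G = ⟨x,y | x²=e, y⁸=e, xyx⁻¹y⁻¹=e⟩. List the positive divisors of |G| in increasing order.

|G| = 16 = 2⁴. By Lagrange's theorem the order of any subgroup divides 16; the divisors of 16 are 1, 2, 4, 8, 16.

Answer: 1, 2, 4, 8, 16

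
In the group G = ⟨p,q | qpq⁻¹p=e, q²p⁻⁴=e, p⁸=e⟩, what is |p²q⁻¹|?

Compute successive powers until reaching e:
  (p²q⁻¹)¹ = p²q⁻¹, (p²q⁻¹)² = p⁴, (p²q⁻¹)³ = p²q, (p²q⁻¹)⁴ = e.
The smallest positive k with (p²q⁻¹)ᵏ = e is 4.

Answer: 4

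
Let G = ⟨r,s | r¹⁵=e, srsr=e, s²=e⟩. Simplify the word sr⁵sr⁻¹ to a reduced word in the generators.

Multiply left to right, reducing at each step:
  s · r⁵ = r¹⁰s
  (r¹⁰s) · s = r¹⁰
  (r¹⁰) · r⁻¹ = r⁹

Answer: r⁹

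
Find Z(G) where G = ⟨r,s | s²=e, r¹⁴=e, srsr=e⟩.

An element z ∈ Z(G) iff z commutes with every generator.
For example r⁷ is central: (r⁷)·r = r⁸ = r·(r⁷); (r⁷)·s = r⁷s = s·(r⁷).
Whereas r ∉ Z(G) since r·s = rs ≠ r¹³s = s·r.
Checking each of the 28 elements this way gives Z(G) = {e, r⁷}, of order 2.

Answer: {e, r⁷}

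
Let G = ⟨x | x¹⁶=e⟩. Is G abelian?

G has a single generator, so G is cyclic and hence abelian.

Answer: Yes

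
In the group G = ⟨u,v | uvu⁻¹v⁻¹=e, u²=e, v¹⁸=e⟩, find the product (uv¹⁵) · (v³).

Compute (uv¹⁵) · (v³) by multiplying left to right and reducing via the relations at each step:
  (uv¹⁵) · v³ = u

Answer: u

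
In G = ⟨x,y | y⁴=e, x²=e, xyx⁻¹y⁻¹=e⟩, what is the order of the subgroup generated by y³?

|⟨y³⟩| equals the order of y³. Compute successive powers until reaching e:
  (y³)¹ = y³, (y³)² = y², (y³)³ = y, (y³)⁴ = e.
The smallest positive k with (y³)ᵏ = e is 4, so |⟨y³⟩| = 4.

Answer: 4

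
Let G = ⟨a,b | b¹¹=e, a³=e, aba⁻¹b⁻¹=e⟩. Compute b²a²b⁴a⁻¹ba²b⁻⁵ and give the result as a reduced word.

Multiply left to right, reducing at each step:
  (b²) · a² = a²b²
  (a²b²) · b⁴ = a²b⁶
  (a²b⁶) · a⁻¹ = ab⁶
  (ab⁶) · b = ab⁷
  (ab⁷) · a² = b⁷
  (b⁷) · b⁻⁵ = b²

Answer: b²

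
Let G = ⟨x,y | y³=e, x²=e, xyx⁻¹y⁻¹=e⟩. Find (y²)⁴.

Compute successive powers of (y²), reducing at each step:
  (y²)²: (y²) · y² = y
  (y²)³: y · y² = e
  (y²)⁴: e · y² = y²

Answer: y²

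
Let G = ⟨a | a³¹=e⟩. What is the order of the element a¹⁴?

Compute successive powers until reaching e:
  (a¹⁴)¹ = a¹⁴, (a¹⁴)² = a²⁸, (a¹⁴)³ = a¹¹, (a¹⁴)⁴ = a²⁵, (a¹⁴)⁵ = a⁸, (a¹⁴)⁶ = a²², (a¹⁴)⁷ = a⁵, (a¹⁴)⁸ = a¹⁹, (a¹⁴)⁹ = a², (a¹⁴)¹⁰ = a¹⁶, (a¹⁴)¹¹ = a³⁰, (a¹⁴)¹² = a¹³, (a¹⁴)¹³ = a²⁷, (a¹⁴)¹⁴ = a¹⁰, (a¹⁴)¹⁵ = a²⁴, (a¹⁴)¹⁶ = a⁷, (a¹⁴)¹⁷ = a²¹, (a¹⁴)¹⁸ = a⁴, (a¹⁴)¹⁹ = a¹⁸, (a¹⁴)²⁰ = a, (a¹⁴)²¹ = a¹⁵, (a¹⁴)²² = a²⁹, (a¹⁴)²³ = a¹², (a¹⁴)²⁴ = a²⁶, (a¹⁴)²⁵ = a⁹, (a¹⁴)²⁶ = a²³, (a¹⁴)²⁷ = a⁶, (a¹⁴)²⁸ = a²⁰, (a¹⁴)²⁹ = a³, (a¹⁴)³⁰ = a¹⁷, (a¹⁴)³¹ = e.
The smallest positive k with (a¹⁴)ᵏ = e is 31.

Answer: 31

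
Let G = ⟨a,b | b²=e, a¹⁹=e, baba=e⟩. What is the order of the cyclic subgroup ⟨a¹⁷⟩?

|⟨a¹⁷⟩| equals the order of a¹⁷. Compute successive powers until reaching e:
  (a¹⁷)¹ = a¹⁷, (a¹⁷)² = a¹⁵, (a¹⁷)³ = a¹³, (a¹⁷)⁴ = a¹¹, (a¹⁷)⁵ = a⁹, (a¹⁷)⁶ = a⁷, (a¹⁷)⁷ = a⁵, (a¹⁷)⁸ = a³, (a¹⁷)⁹ = a, (a¹⁷)¹⁰ = a¹⁸, (a¹⁷)¹¹ = a¹⁶, (a¹⁷)¹² = a¹⁴, (a¹⁷)¹³ = a¹², (a¹⁷)¹⁴ = a¹⁰, (a¹⁷)¹⁵ = a⁸, (a¹⁷)¹⁶ = a⁶, (a¹⁷)¹⁷ = a⁴, (a¹⁷)¹⁸ = a², (a¹⁷)¹⁹ = e.
The smallest positive k with (a¹⁷)ᵏ = e is 19, so |⟨a¹⁷⟩| = 19.

Answer: 19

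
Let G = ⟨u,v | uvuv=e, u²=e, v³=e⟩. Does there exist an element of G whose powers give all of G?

Every cyclic group is abelian. But u·v = uv while v·u = uv², so u·v ≠ v·u and G is not abelian. Hence G is not cyclic.

Answer: No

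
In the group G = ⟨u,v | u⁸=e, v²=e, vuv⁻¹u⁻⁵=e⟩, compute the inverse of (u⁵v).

The order of (u⁵v) is 8 (smallest k with (u⁵v)ᵏ = e), so (u⁵v)⁻¹ = (u⁵v)⁷ = u⁷v.
Check: (u⁵v) · (u⁷v) → (u⁵v) · u⁷ = v;   v · v = e, giving e as required.

Answer: u⁷v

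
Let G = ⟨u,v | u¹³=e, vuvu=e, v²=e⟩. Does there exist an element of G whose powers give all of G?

Every cyclic group is abelian. But u·v = uv while v·u = u¹²v, so u·v ≠ v·u and G is not abelian. Hence G is not cyclic.

Answer: No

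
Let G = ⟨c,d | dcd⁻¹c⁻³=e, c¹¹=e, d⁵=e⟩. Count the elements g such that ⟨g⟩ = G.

⟨g⟩ = G would require ord(g) = |G| = 55, but the maximum element order in G is 11 < 55. So G is not cyclic and no single element generates it: the count is 0.

Answer: 0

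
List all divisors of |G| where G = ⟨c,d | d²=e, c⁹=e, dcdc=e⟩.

|G| = 18 = 2 · 3². By Lagrange's theorem the order of any subgroup divides 18; the divisors of 18 are 1, 2, 3, 6, 9, 18.

Answer: 1, 2, 3, 6, 9, 18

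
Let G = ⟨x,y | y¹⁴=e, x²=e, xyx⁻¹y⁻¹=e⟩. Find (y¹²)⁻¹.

The order of (y¹²) is 7 (smallest k with (y¹²)ᵏ = e), so (y¹²)⁻¹ = (y¹²)⁶ = y².
Check: (y¹²) · (y²) → (y¹²) · y² = e, giving e as required.

Answer: y²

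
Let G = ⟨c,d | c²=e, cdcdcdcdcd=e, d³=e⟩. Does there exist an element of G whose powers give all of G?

Every cyclic group is abelian. But c·d = cd while d·c = dc, so c·d ≠ d·c and G is not abelian. Hence G is not cyclic.

Answer: No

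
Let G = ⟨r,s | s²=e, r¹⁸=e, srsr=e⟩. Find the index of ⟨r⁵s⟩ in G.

First find ord(r⁵s) by computing successive powers:
  (r⁵s)¹ = r⁵s, (r⁵s)² = e.
So |⟨r⁵s⟩| = ord(r⁵s) = 2. With |G| = 36, by Lagrange [G : ⟨r⁵s⟩] = 36/2 = 18.

Answer: 18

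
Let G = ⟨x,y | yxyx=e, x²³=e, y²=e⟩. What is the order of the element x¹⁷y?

Compute successive powers until reaching e:
  (x¹⁷y)¹ = x¹⁷y, (x¹⁷y)² = e.
The smallest positive k with (x¹⁷y)ᵏ = e is 2.

Answer: 2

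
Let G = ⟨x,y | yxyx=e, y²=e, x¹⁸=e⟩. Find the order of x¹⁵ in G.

Compute successive powers until reaching e:
  (x¹⁵)¹ = x¹⁵, (x¹⁵)² = x¹², (x¹⁵)³ = x⁹, (x¹⁵)⁴ = x⁶, (x¹⁵)⁵ = x³, (x¹⁵)⁶ = e.
The smallest positive k with (x¹⁵)ᵏ = e is 6.

Answer: 6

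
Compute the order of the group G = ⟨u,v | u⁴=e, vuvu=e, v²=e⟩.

Enumerate words in the generators, reducing via the relations: the distinct elements are
  {e, u, v, uv, u², u³, u²v, u³v}.
No further products give new elements, so |G| = 8.

Answer: 8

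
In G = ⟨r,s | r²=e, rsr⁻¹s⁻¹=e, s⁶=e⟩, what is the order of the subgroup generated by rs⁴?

|⟨rs⁴⟩| equals the order of rs⁴. Compute successive powers until reaching e:
  (rs⁴)¹ = rs⁴, (rs⁴)² = s², (rs⁴)³ = r, (rs⁴)⁴ = s⁴, (rs⁴)⁵ = rs², (rs⁴)⁶ = e.
The smallest positive k with (rs⁴)ᵏ = e is 6, so |⟨rs⁴⟩| = 6.

Answer: 6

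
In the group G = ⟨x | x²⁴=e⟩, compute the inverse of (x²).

The order of (x²) is 12 (smallest k with (x²)ᵏ = e), so (x²)⁻¹ = (x²)¹¹ = x²².
Check: (x²) · (x²²) → (x²) · x²² = e, giving e as required.

Answer: x²²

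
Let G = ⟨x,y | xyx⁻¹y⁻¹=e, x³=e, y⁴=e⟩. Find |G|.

Enumerate words in the generators, reducing via the relations: the distinct elements are
  {e, x, y, xy, x², y², y³, xy², xy³, x²y, x²y², x²y³}.
No further products give new elements, so |G| = 12.

Answer: 12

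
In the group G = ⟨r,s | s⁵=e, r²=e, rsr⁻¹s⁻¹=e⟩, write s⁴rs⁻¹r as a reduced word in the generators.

Multiply left to right, reducing at each step:
  (s⁴) · r = rs⁴
  (rs⁴) · s⁻¹ = rs³
  (rs³) · r = s³

Answer: s³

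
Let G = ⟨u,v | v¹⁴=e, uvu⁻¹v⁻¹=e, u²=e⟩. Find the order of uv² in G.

Compute successive powers until reaching e:
  (uv²)¹ = uv², (uv²)² = v⁴, (uv²)³ = uv⁶, (uv²)⁴ = v⁸, (uv²)⁵ = uv¹⁰, (uv²)⁶ = v¹², (uv²)⁷ = u, (uv²)⁸ = v², (uv²)⁹ = uv⁴, (uv²)¹⁰ = v⁶, (uv²)¹¹ = uv⁸, (uv²)¹² = v¹⁰, (uv²)¹³ = uv¹², (uv²)¹⁴ = e.
The smallest positive k with (uv²)ᵏ = e is 14.

Answer: 14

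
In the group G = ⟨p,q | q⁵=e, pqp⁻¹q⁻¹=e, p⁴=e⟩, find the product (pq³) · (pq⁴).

Compute (pq³) · (pq⁴) by multiplying left to right and reducing via the relations at each step:
  (pq³) · p = p²q³
  (p²q³) · q⁴ = p²q²

Answer: p²q²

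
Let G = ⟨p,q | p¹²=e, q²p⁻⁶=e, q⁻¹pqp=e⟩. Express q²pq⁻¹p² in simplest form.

Multiply left to right, reducing at each step:
  (p⁶) · p = p⁷
  (p⁷) · q⁻¹ = pq
  (pq) · p² = p⁵q⁻¹

Answer: p⁵q⁻¹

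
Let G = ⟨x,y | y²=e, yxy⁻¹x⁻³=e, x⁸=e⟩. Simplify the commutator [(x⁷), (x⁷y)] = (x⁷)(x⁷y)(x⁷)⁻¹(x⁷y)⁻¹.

[(x⁷), (x⁷y)] = (x⁷)·(x⁷y)·(x⁷)⁻¹·(x⁷y)⁻¹.
  (x⁷) · (x⁷y) = x⁶y
  (x⁶y) · x = xy
  (xy) · (x³y) = x²

Answer: x²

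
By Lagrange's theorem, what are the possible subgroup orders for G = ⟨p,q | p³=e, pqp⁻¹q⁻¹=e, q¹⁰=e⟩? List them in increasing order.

|G| = 30 = 2 · 3 · 5. By Lagrange's theorem the order of any subgroup divides 30; the divisors of 30 are 1, 2, 3, 5, 6, 10, 15, 30.

Answer: 1, 2, 3, 5, 6, 10, 15, 30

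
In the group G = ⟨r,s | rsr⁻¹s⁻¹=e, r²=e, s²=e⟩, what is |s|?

Compute successive powers until reaching e:
  s¹ = s, s² = e.
The smallest positive k with sᵏ = e is 2.

Answer: 2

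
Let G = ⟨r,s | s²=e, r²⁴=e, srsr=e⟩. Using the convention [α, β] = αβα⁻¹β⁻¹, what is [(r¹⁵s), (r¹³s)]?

[(r¹⁵s), (r¹³s)] = (r¹⁵s)·(r¹³s)·(r¹⁵s)⁻¹·(r¹³s)⁻¹.
  (r¹⁵s) · (r¹³s) = r²
  (r²) · (r¹⁵s) = r¹⁷s
  (r¹⁷s) · (r¹³s) = r⁴

Answer: r⁴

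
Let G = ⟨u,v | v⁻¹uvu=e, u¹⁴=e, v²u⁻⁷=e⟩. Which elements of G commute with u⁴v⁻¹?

⟨u⁴v⁻¹⟩ ⊆ C_G(u⁴v⁻¹) since powers of u⁴v⁻¹ commute with u⁴v⁻¹; so |C_G(u⁴v⁻¹)| ≥ |⟨u⁴v⁻¹⟩| = 4.
By orbit–stabilizer, |C_G(u⁴v⁻¹)| = |G| / |conj. class of u⁴v⁻¹| = 28 / 7 = 4.
The 4 elements commuting with u⁴v⁻¹ are {e, u⁷, u⁴v, u⁴v⁻¹}.

Answer: {e, u⁷, u⁴v, u⁴v⁻¹}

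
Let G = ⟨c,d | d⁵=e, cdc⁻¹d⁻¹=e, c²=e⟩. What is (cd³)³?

Compute successive powers of (cd³), reducing at each step:
  (cd³)²: (cd³) · c = d³;   (d³) · d³ = d
  (cd³)³: d · c = cd;   (cd) · d³ = cd⁴

Answer: cd⁴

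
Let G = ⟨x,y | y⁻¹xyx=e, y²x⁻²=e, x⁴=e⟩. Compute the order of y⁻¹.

Compute successive powers until reaching e:
  (y⁻¹)¹ = y⁻¹, (y⁻¹)² = x², (y⁻¹)³ = y, (y⁻¹)⁴ = e.
The smallest positive k with (y⁻¹)ᵏ = e is 4.

Answer: 4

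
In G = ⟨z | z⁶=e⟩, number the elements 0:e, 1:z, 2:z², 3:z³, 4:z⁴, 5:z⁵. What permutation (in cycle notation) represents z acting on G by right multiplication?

(0 1 2 3 4 5)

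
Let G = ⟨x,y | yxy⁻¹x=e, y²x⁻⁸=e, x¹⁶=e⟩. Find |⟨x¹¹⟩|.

|⟨x¹¹⟩| equals the order of x¹¹. Compute successive powers until reaching e:
  (x¹¹)¹ = x¹¹, (x¹¹)² = x⁶, (x¹¹)³ = x, (x¹¹)⁴ = x¹², (x¹¹)⁵ = x⁷, (x¹¹)⁶ = x², (x¹¹)⁷ = x¹³, (x¹¹)⁸ = x⁸, (x¹¹)⁹ = x³, (x¹¹)¹⁰ = x¹⁴, (x¹¹)¹¹ = x⁹, (x¹¹)¹² = x⁴, (x¹¹)¹³ = x¹⁵, (x¹¹)¹⁴ = x¹⁰, (x¹¹)¹⁵ = x⁵, (x¹¹)¹⁶ = e.
The smallest positive k with (x¹¹)ᵏ = e is 16, so |⟨x¹¹⟩| = 16.

Answer: 16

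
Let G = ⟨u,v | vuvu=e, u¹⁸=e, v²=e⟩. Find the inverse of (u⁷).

The order of (u⁷) is 18 (smallest k with (u⁷)ᵏ = e), so (u⁷)⁻¹ = (u⁷)¹⁷ = u¹¹.
Check: (u⁷) · (u¹¹) → (u⁷) · u¹¹ = e, giving e as required.

Answer: u¹¹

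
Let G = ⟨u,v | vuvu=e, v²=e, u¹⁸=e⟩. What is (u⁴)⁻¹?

The order of (u⁴) is 9 (smallest k with (u⁴)ᵏ = e), so (u⁴)⁻¹ = (u⁴)⁸ = u¹⁴.
Check: (u⁴) · (u¹⁴) → (u⁴) · u¹⁴ = e, giving e as required.

Answer: u¹⁴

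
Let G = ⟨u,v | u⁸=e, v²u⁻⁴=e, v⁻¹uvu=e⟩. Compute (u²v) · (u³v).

Compute (u²v) · (u³v) by multiplying left to right and reducing via the relations at each step:
  (u²v) · u³ = u³v⁻¹
  (u³v⁻¹) · v = u³

Answer: u³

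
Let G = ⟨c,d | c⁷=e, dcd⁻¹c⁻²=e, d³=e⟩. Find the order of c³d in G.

Compute successive powers until reaching e:
  (c³d)¹ = c³d, (c³d)² = c²d², (c³d)³ = e.
The smallest positive k with (c³d)ᵏ = e is 3.

Answer: 3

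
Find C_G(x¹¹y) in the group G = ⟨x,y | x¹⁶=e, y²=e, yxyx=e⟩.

⟨x¹¹y⟩ ⊆ C_G(x¹¹y) since powers of x¹¹y commute with x¹¹y; so |C_G(x¹¹y)| ≥ |⟨x¹¹y⟩| = 2.
By orbit–stabilizer, |C_G(x¹¹y)| = |G| / |conj. class of x¹¹y| = 32 / 8 = 4.
The 4 elements commuting with x¹¹y are {e, x⁸, x³y, x¹¹y}.

Answer: {e, x⁸, x³y, x¹¹y}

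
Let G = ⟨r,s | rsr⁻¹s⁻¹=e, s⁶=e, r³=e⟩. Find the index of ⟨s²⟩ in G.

First find ord(s²) by computing successive powers:
  (s²)¹ = s², (s²)² = s⁴, (s²)³ = e.
So |⟨s²⟩| = ord(s²) = 3. With |G| = 18, by Lagrange [G : ⟨s²⟩] = 18/3 = 6.

Answer: 6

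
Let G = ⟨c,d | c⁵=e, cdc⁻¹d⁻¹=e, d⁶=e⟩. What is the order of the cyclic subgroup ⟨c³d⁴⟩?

|⟨c³d⁴⟩| equals the order of c³d⁴. Compute successive powers until reaching e:
  (c³d⁴)¹ = c³d⁴, (c³d⁴)² = cd², (c³d⁴)³ = c⁴, (c³d⁴)⁴ = c²d⁴, (c³d⁴)⁵ = d², (c³d⁴)⁶ = c³, (c³d⁴)⁷ = cd⁴, (c³d⁴)⁸ = c⁴d², (c³d⁴)⁹ = c², (c³d⁴)¹⁰ = d⁴, (c³d⁴)¹¹ = c³d², (c³d⁴)¹² = c, (c³d⁴)¹³ = c⁴d⁴, (c³d⁴)¹⁴ = c²d², (c³d⁴)¹⁵ = e.
The smallest positive k with (c³d⁴)ᵏ = e is 15, so |⟨c³d⁴⟩| = 15.

Answer: 15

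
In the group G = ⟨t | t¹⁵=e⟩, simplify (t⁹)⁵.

Compute successive powers of (t⁹), reducing at each step:
  (t⁹)²: (t⁹) · t⁹ = t³
  (t⁹)³: (t³) · t⁹ = t¹²
  (t⁹)⁴: (t¹²) · t⁹ = t⁶
  (t⁹)⁵: (t⁶) · t⁹ = e

Answer: e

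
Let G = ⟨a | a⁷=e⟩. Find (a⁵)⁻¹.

The order of (a⁵) is 7 (smallest k with (a⁵)ᵏ = e), so (a⁵)⁻¹ = (a⁵)⁶ = a².
Check: (a⁵) · (a²) → (a⁵) · a² = e, giving e as required.

Answer: a²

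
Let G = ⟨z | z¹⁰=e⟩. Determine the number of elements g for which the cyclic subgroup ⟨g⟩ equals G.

G is cyclic of order 10. An element generates G iff its order is 10, and a cyclic group of order 10 has exactly φ(10) = 4 such elements.

Answer: 4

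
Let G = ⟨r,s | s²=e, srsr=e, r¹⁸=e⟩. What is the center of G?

An element z ∈ Z(G) iff z commutes with every generator.
For example r⁹ is central: (r⁹)·r = r¹⁰ = r·(r⁹); (r⁹)·s = r⁹s = s·(r⁹).
Whereas r ∉ Z(G) since r·s = rs ≠ r¹⁷s = s·r.
Checking each of the 36 elements this way gives Z(G) = {e, r⁹}, of order 2.

Answer: {e, r⁹}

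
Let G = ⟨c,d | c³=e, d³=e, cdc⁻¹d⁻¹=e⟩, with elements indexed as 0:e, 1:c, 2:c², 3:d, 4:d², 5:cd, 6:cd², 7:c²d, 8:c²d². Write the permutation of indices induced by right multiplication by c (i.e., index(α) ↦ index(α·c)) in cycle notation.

(0 1 2)(3 5 7)(4 6 8)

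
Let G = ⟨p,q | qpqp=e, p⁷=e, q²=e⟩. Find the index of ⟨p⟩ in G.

First find ord(p) by computing successive powers:
  p¹ = p, p² = p², p³ = p³, p⁴ = p⁴, p⁵ = p⁵, p⁶ = p⁶, p⁷ = e.
So |⟨p⟩| = ord(p) = 7. With |G| = 14, by Lagrange [G : ⟨p⟩] = 14/7 = 2.

Answer: 2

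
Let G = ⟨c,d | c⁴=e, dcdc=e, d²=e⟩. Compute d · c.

Compute d · c by multiplying left to right and reducing via the relations at each step:
  d · c = c³d

Answer: c³d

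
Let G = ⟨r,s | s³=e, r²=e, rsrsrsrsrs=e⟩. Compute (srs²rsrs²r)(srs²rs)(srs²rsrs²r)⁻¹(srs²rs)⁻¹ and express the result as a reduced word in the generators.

[(srs²rsrs²r), (srs²rs)] = (srs²rsrs²r)·(srs²rs)·(srs²rsrs²r)⁻¹·(srs²rs)⁻¹.
  (srs²rsrs²r) · (srs²rs) = rsrs²rsr
  (rsrs²rsr) · (rsrs²rsrs²) = srsr
  (srsr) · (s²rsrs²) = rs²rsrs²rs

Answer: rs²rsrs²rs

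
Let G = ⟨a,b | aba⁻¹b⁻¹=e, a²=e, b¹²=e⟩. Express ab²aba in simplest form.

Multiply left to right, reducing at each step:
  a · b² = ab²
  (ab²) · a = b²
  (b²) · b = b³
  (b³) · a = ab³

Answer: ab³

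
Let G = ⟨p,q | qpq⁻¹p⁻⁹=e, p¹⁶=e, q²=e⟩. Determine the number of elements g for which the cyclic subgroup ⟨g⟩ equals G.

⟨g⟩ = G would require ord(g) = |G| = 32, but the maximum element order in G is 16 < 32. So G is not cyclic and no single element generates it: the count is 0.

Answer: 0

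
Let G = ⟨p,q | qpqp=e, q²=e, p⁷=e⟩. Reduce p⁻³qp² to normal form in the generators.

Multiply left to right, reducing at each step:
  (p⁴) · q = p⁴q
  (p⁴q) · p² = p²q

Answer: p²q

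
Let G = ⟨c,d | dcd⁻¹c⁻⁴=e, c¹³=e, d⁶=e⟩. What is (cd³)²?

Compute successive powers of (cd³), reducing at each step:
  (cd³)²: (cd³) · c = d³;   (d³) · d³ = e

Answer: e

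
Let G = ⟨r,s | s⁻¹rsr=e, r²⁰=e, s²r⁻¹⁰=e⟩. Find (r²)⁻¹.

The order of (r²) is 10 (smallest k with (r²)ᵏ = e), so (r²)⁻¹ = (r²)⁹ = r¹⁸.
Check: (r²) · (r¹⁸) → (r²) · r¹⁸ = e, giving e as required.

Answer: r¹⁸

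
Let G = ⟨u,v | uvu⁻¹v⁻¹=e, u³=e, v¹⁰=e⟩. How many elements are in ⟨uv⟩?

|⟨uv⟩| equals the order of uv. Compute successive powers until reaching e:
  (uv)¹ = uv, (uv)² = u²v², (uv)³ = v³, (uv)⁴ = uv⁴, (uv)⁵ = u²v⁵, (uv)⁶ = v⁶, (uv)⁷ = uv⁷, (uv)⁸ = u²v⁸, (uv)⁹ = v⁹, (uv)¹⁰ = u, (uv)¹¹ = u²v, (uv)¹² = v², (uv)¹³ = uv³, (uv)¹⁴ = u²v⁴, (uv)¹⁵ = v⁵, (uv)¹⁶ = uv⁶, (uv)¹⁷ = u²v⁷, (uv)¹⁸ = v⁸, (uv)¹⁹ = uv⁹, (uv)²⁰ = u², (uv)²¹ = v, (uv)²² = uv², (uv)²³ = u²v³, (uv)²⁴ = v⁴, (uv)²⁵ = uv⁵, (uv)²⁶ = u²v⁶, (uv)²⁷ = v⁷, (uv)²⁸ = uv⁸, (uv)²⁹ = u²v⁹, (uv)³⁰ = e.
The smallest positive k with (uv)ᵏ = e is 30, so |⟨uv⟩| = 30.

Answer: 30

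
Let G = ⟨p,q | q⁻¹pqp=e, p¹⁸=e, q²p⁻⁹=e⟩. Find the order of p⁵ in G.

Compute successive powers until reaching e:
  (p⁵)¹ = p⁵, (p⁵)² = p¹⁰, (p⁵)³ = p¹⁵, (p⁵)⁴ = p², (p⁵)⁵ = p⁷, (p⁵)⁶ = p¹², (p⁵)⁷ = p¹⁷, (p⁵)⁸ = p⁴, (p⁵)⁹ = p⁹, (p⁵)¹⁰ = p¹⁴, (p⁵)¹¹ = p, (p⁵)¹² = p⁶, (p⁵)¹³ = p¹¹, (p⁵)¹⁴ = p¹⁶, (p⁵)¹⁵ = p³, (p⁵)¹⁶ = p⁸, (p⁵)¹⁷ = p¹³, (p⁵)¹⁸ = e.
The smallest positive k with (p⁵)ᵏ = e is 18.

Answer: 18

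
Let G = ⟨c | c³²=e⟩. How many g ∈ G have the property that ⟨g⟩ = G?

G is cyclic of order 32. An element generates G iff its order is 32, and a cyclic group of order 32 has exactly φ(32) = 16 such elements.

Answer: 16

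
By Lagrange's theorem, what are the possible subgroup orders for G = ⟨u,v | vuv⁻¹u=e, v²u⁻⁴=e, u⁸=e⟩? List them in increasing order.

|G| = 16 = 2⁴. By Lagrange's theorem the order of any subgroup divides 16; the divisors of 16 are 1, 2, 4, 8, 16.

Answer: 1, 2, 4, 8, 16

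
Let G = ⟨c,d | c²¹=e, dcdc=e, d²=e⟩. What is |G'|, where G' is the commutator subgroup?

G' = [G, G] is generated by all commutators. The generator-pair commutators are: [c, d] = c².
The subgroup they normally generate is {e, c, c², c³, c⁴, c⁵, c⁶, c⁷, c⁸, c⁹, c¹⁰, c¹¹, c¹², c¹³, c¹⁴, c¹⁵, c¹⁶, c¹⁷, c¹⁸, c¹⁹, c²⁰}, of order 21.
Check: |G/G'| = 42/21 = 2 is the order of the abelianisation.

Answer: 21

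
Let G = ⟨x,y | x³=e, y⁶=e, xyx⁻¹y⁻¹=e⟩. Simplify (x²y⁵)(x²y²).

Compute (x²y⁵) · (x²y²) by multiplying left to right and reducing via the relations at each step:
  (x²y⁵) · x² = xy⁵
  (xy⁵) · y² = xy

Answer: xy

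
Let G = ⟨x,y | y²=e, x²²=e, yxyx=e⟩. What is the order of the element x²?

Compute successive powers until reaching e:
  (x²)¹ = x², (x²)² = x⁴, (x²)³ = x⁶, (x²)⁴ = x⁸, (x²)⁵ = x¹⁰, (x²)⁶ = x¹², (x²)⁷ = x¹⁴, (x²)⁸ = x¹⁶, (x²)⁹ = x¹⁸, (x²)¹⁰ = x²⁰, (x²)¹¹ = e.
The smallest positive k with (x²)ᵏ = e is 11.

Answer: 11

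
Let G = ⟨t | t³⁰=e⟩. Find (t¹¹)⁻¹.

The order of (t¹¹) is 30 (smallest k with (t¹¹)ᵏ = e), so (t¹¹)⁻¹ = (t¹¹)²⁹ = t¹⁹.
Check: (t¹¹) · (t¹⁹) → (t¹¹) · t¹⁹ = e, giving e as required.

Answer: t¹⁹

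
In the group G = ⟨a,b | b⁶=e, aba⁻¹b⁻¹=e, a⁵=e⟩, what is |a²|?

Compute successive powers until reaching e:
  (a²)¹ = a², (a²)² = a⁴, (a²)³ = a, (a²)⁴ = a³, (a²)⁵ = e.
The smallest positive k with (a²)ᵏ = e is 5.

Answer: 5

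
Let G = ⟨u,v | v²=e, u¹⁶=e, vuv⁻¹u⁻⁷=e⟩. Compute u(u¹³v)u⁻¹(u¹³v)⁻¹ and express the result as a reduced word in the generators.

[u, (u¹³v)] = u·(u¹³v)·u⁻¹·(u¹³v)⁻¹.
  u · (u¹³v) = u¹⁴v
  (u¹⁴v) · (u¹⁵) = u⁷v
  (u⁷v) · (u⁵v) = u¹⁰

Answer: u¹⁰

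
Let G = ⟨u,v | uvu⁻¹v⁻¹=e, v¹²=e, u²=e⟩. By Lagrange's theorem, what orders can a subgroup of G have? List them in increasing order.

|G| = 24 = 2³ · 3. By Lagrange's theorem the order of any subgroup divides 24; the divisors of 24 are 1, 2, 3, 4, 6, 8, 12, 24.

Answer: 1, 2, 3, 4, 6, 8, 12, 24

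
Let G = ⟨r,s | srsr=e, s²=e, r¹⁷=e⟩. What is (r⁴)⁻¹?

The order of (r⁴) is 17 (smallest k with (r⁴)ᵏ = e), so (r⁴)⁻¹ = (r⁴)¹⁶ = r¹³.
Check: (r⁴) · (r¹³) → (r⁴) · r¹³ = e, giving e as required.

Answer: r¹³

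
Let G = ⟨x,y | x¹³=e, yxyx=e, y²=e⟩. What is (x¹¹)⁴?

Compute successive powers of (x¹¹), reducing at each step:
  (x¹¹)²: (x¹¹) · x¹¹ = x⁹
  (x¹¹)³: (x⁹) · x¹¹ = x⁷
  (x¹¹)⁴: (x⁷) · x¹¹ = x⁵

Answer: x⁵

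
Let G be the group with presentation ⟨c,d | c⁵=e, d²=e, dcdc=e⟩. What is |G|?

Enumerate words in the generators, reducing via the relations: the distinct elements are
  {c, d, e, cd, c², c³, c⁴, c²d, c³d, c⁴d}.
No further products give new elements, so |G| = 10.

Answer: 10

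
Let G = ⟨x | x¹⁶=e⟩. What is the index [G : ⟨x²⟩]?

First find ord(x²) by computing successive powers:
  (x²)¹ = x², (x²)² = x⁴, (x²)³ = x⁶, (x²)⁴ = x⁸, (x²)⁵ = x¹⁰, (x²)⁶ = x¹², (x²)⁷ = x¹⁴, (x²)⁸ = e.
So |⟨x²⟩| = ord(x²) = 8. With |G| = 16, by Lagrange [G : ⟨x²⟩] = 16/8 = 2.

Answer: 2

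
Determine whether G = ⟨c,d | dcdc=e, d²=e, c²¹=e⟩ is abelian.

c·d = cd but d·c = c²⁰d, so c·d ≠ d·c and G is not abelian.

Answer: No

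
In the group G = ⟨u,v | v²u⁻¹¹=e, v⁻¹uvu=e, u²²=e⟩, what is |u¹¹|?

Compute successive powers until reaching e:
  (u¹¹)¹ = u¹¹, (u¹¹)² = e.
The smallest positive k with (u¹¹)ᵏ = e is 2.

Answer: 2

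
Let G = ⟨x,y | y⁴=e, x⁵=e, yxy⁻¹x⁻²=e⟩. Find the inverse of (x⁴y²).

The order of (x⁴y²) is 2 (smallest k with (x⁴y²)ᵏ = e), so (x⁴y²)⁻¹ = (x⁴y²)¹ = x⁴y².
Check: (x⁴y²) · (x⁴y²) → (x⁴y²) · x⁴ = y²;   (y²) · y² = e, giving e as required.

Answer: x⁴y²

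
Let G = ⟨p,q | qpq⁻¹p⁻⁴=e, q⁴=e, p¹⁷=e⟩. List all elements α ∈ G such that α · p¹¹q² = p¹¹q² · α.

⟨p¹¹q²⟩ ⊆ C_G(p¹¹q²) since powers of p¹¹q² commute with p¹¹q²; so |C_G(p¹¹q²)| ≥ |⟨p¹¹q²⟩| = 2.
By orbit–stabilizer, |C_G(p¹¹q²)| = |G| / |conj. class of p¹¹q²| = 68 / 17 = 4.
The 4 elements commuting with p¹¹q² are {e, p²q³, p⁹q, p¹¹q²}.

Answer: {e, p²q³, p⁹q, p¹¹q²}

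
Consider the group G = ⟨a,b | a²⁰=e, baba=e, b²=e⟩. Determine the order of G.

Enumerate words in the generators, reducing via the relations: the distinct elements are
  {a, b, e, ab, a², a³, a⁴, a⁵, a⁶, a⁷, a⁸, a⁹, a²b, a³b, a¹², a¹³, a¹¹, a¹⁰, a¹⁴, a¹⁵, a¹⁶, a¹⁷, a¹⁸, a¹⁹, a⁴b, a⁵b, a⁶b, a⁷b, a⁸b, a⁹b, a¹²b, a¹³b, a¹¹b, a¹⁰b, a¹⁴b, a¹⁵b, a¹⁶b, a¹⁷b, a¹⁸b, a¹⁹b}.
No further products give new elements, so |G| = 40.

Answer: 40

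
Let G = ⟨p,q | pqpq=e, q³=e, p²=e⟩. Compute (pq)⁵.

Compute successive powers of (pq), reducing at each step:
  (pq)²: (pq) · p = q²;   (q²) · q = e
  (pq)³: e · p = p;   p · q = pq
  (pq)⁴: (pq) · p = q²;   (q²) · q = e
  (pq)⁵: e · p = p;   p · q = pq

Answer: pq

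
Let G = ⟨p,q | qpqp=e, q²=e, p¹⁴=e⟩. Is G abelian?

p·q = pq but q·p = p¹³q, so p·q ≠ q·p and G is not abelian.

Answer: No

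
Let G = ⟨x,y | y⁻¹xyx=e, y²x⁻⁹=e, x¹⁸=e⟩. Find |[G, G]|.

G' = [G, G] is generated by all commutators. The generator-pair commutators are: [x, y] = x².
The subgroup they normally generate is {e, x², x⁴, x⁶, x⁸, x¹⁰, x¹², x¹⁴, x¹⁶}, of order 9.
Check: |G/G'| = 36/9 = 4 is the order of the abelianisation.

Answer: 9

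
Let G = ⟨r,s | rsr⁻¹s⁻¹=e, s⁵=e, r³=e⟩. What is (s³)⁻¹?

The order of (s³) is 5 (smallest k with (s³)ᵏ = e), so (s³)⁻¹ = (s³)⁴ = s².
Check: (s³) · (s²) → (s³) · s² = e, giving e as required.

Answer: s²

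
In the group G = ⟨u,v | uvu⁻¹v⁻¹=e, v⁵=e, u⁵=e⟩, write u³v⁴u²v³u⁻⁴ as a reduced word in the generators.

Multiply left to right, reducing at each step:
  (u³) · v⁴ = u³v⁴
  (u³v⁴) · u² = v⁴
  (v⁴) · v³ = v²
  (v²) · u⁻⁴ = uv²

Answer: uv²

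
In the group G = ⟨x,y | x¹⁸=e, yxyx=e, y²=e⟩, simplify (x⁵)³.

Compute successive powers of (x⁵), reducing at each step:
  (x⁵)²: (x⁵) · x⁵ = x¹⁰
  (x⁵)³: (x¹⁰) · x⁵ = x¹⁵

Answer: x¹⁵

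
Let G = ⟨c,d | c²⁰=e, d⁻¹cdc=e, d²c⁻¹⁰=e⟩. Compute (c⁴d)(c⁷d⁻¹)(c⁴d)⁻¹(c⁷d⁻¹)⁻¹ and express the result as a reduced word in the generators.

[(c⁴d), (c⁷d⁻¹)] = (c⁴d)·(c⁷d⁻¹)·(c⁴d)⁻¹·(c⁷d⁻¹)⁻¹.
  (c⁴d) · (c⁷d⁻¹) = c¹⁷
  (c¹⁷) · (c⁴d⁻¹) = cd⁻¹
  (cd⁻¹) · (c⁷d) = c¹⁴

Answer: c¹⁴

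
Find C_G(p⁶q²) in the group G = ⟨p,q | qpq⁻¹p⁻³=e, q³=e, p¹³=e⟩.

⟨p⁶q²⟩ ⊆ C_G(p⁶q²) since powers of p⁶q² commute with p⁶q²; so |C_G(p⁶q²)| ≥ |⟨p⁶q²⟩| = 3.
By orbit–stabilizer, |C_G(p⁶q²)| = |G| / |conj. class of p⁶q²| = 39 / 13 = 3.
The 3 elements commuting with p⁶q² are {e, p⁸q, p⁶q²}.

Answer: {e, p⁸q, p⁶q²}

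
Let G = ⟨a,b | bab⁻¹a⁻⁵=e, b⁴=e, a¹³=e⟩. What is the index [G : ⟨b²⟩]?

First find ord(b²) by computing successive powers:
  (b²)¹ = b², (b²)² = e.
So |⟨b²⟩| = ord(b²) = 2. With |G| = 52, by Lagrange [G : ⟨b²⟩] = 52/2 = 26.

Answer: 26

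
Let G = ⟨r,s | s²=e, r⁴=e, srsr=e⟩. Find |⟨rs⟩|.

|⟨rs⟩| equals the order of rs. Compute successive powers until reaching e:
  (rs)¹ = rs, (rs)² = e.
The smallest positive k with (rs)ᵏ = e is 2, so |⟨rs⟩| = 2.

Answer: 2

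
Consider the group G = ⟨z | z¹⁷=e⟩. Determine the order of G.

G is generated by a single element, so G is cyclic. The relator gives z¹⁷ = e and no smaller power is forced to be e, so the 17 powers {e, z, z², z³, z⁴, z⁵, z⁶, z⁷, z⁸, z⁹, z¹², z¹³, z¹¹, z¹⁰, z¹⁴, z¹⁵, z¹⁶} are distinct. Hence |G| = 17.

Answer: 17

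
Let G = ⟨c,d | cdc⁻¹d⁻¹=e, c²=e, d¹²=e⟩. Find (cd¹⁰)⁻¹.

The order of (cd¹⁰) is 6 (smallest k with (cd¹⁰)ᵏ = e), so (cd¹⁰)⁻¹ = (cd¹⁰)⁵ = cd².
Check: (cd¹⁰) · (cd²) → (cd¹⁰) · c = d¹⁰;   (d¹⁰) · d² = e, giving e as required.

Answer: cd²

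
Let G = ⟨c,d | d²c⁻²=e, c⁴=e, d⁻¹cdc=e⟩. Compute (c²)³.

Compute successive powers of (c²), reducing at each step:
  (c²)²: (c²) · c² = e
  (c²)³: e · c² = c²

Answer: c²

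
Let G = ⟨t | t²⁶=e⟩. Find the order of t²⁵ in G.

Compute successive powers until reaching e:
  (t²⁵)¹ = t²⁵, (t²⁵)² = t²⁴, (t²⁵)³ = t²³, (t²⁵)⁴ = t²², (t²⁵)⁵ = t²¹, (t²⁵)⁶ = t²⁰, (t²⁵)⁷ = t¹⁹, (t²⁵)⁸ = t¹⁸, (t²⁵)⁹ = t¹⁷, (t²⁵)¹⁰ = t¹⁶, (t²⁵)¹¹ = t¹⁵, (t²⁵)¹² = t¹⁴, (t²⁵)¹³ = t¹³, (t²⁵)¹⁴ = t¹², (t²⁵)¹⁵ = t¹¹, (t²⁵)¹⁶ = t¹⁰, (t²⁵)¹⁷ = t⁹, (t²⁵)¹⁸ = t⁸, (t²⁵)¹⁹ = t⁷, (t²⁵)²⁰ = t⁶, (t²⁵)²¹ = t⁵, (t²⁵)²² = t⁴, (t²⁵)²³ = t³, (t²⁵)²⁴ = t², (t²⁵)²⁵ = t, (t²⁵)²⁶ = e.
The smallest positive k with (t²⁵)ᵏ = e is 26.

Answer: 26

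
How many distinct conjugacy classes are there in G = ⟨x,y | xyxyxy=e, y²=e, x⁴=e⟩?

The conjugacy classes (representative and size) are:
  [e] (size 1), [x³] (size 6), [x²yx²y] (size 3), [xyx³] (size 6), [yx³] (size 8).
Class equation: 1 + 6 + 3 + 6 + 8 = 24 = |G|. So G has 5 conjugacy classes.

Answer: 5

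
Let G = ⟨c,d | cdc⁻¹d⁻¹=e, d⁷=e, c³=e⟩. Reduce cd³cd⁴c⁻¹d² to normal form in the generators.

Multiply left to right, reducing at each step:
  c · d³ = cd³
  (cd³) · c = c²d³
  (c²d³) · d⁴ = c²
  (c²) · c⁻¹ = c
  c · d² = cd²

Answer: cd²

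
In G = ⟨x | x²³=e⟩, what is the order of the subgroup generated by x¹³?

|⟨x¹³⟩| equals the order of x¹³. Compute successive powers until reaching e:
  (x¹³)¹ = x¹³, (x¹³)² = x³, (x¹³)³ = x¹⁶, (x¹³)⁴ = x⁶, (x¹³)⁵ = x¹⁹, (x¹³)⁶ = x⁹, (x¹³)⁷ = x²², (x¹³)⁸ = x¹², (x¹³)⁹ = x², (x¹³)¹⁰ = x¹⁵, (x¹³)¹¹ = x⁵, (x¹³)¹² = x¹⁸, (x¹³)¹³ = x⁸, (x¹³)¹⁴ = x²¹, (x¹³)¹⁵ = x¹¹, (x¹³)¹⁶ = x, (x¹³)¹⁷ = x¹⁴, (x¹³)¹⁸ = x⁴, (x¹³)¹⁹ = x¹⁷, (x¹³)²⁰ = x⁷, (x¹³)²¹ = x²⁰, (x¹³)²² = x¹⁰, (x¹³)²³ = e.
The smallest positive k with (x¹³)ᵏ = e is 23, so |⟨x¹³⟩| = 23.

Answer: 23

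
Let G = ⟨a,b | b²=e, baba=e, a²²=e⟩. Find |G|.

Enumerate words in the generators, reducing via the relations: the distinct elements are
  {a, b, e, ab, a², a³, a⁴, a⁵, a⁶, a⁷, a⁸, a⁹, a²b, a²¹, a²⁰, a³b, a¹², a¹³, a¹¹, a¹⁰, a¹⁴, a¹⁵, a¹⁶, a¹⁷, a¹⁸, a¹⁹, a⁴b, a⁵b, a⁶b, a⁷b, a⁸b, a⁹b, a²¹b, a²⁰b, a¹²b, a¹³b, a¹¹b, a¹⁰b, a¹⁴b, a¹⁵b, a¹⁶b, a¹⁷b, a¹⁸b, a¹⁹b}.
No further products give new elements, so |G| = 44.

Answer: 44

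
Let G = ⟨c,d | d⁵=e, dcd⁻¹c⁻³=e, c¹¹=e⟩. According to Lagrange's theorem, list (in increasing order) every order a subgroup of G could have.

|G| = 55 = 5 · 11. By Lagrange's theorem the order of any subgroup divides 55; the divisors of 55 are 1, 5, 11, 55.

Answer: 1, 5, 11, 55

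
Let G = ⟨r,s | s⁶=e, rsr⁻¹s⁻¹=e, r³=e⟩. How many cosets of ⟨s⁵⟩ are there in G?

First find ord(s⁵) by computing successive powers:
  (s⁵)¹ = s⁵, (s⁵)² = s⁴, (s⁵)³ = s³, (s⁵)⁴ = s², (s⁵)⁵ = s, (s⁵)⁶ = e.
So |⟨s⁵⟩| = ord(s⁵) = 6. With |G| = 18, by Lagrange [G : ⟨s⁵⟩] = 18/6 = 3.

Answer: 3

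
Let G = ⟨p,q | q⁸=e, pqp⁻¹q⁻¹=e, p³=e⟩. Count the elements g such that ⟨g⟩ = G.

G is cyclic of order 24. An element generates G iff its order is 24, and a cyclic group of order 24 has exactly φ(24) = 8 such elements.

Answer: 8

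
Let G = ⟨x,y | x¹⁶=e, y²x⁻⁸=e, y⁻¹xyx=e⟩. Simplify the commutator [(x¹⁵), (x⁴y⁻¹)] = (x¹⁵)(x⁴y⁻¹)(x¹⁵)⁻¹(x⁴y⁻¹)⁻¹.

[(x¹⁵), (x⁴y⁻¹)] = (x¹⁵)·(x⁴y⁻¹)·(x¹⁵)⁻¹·(x⁴y⁻¹)⁻¹.
  (x¹⁵) · (x⁴y⁻¹) = x³y⁻¹
  (x³y⁻¹) · x = x²y⁻¹
  (x²y⁻¹) · (x⁴y) = x¹⁴

Answer: x¹⁴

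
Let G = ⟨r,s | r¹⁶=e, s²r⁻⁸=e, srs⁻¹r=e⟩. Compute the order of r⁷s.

Compute successive powers until reaching e:
  (r⁷s)¹ = r⁷s, (r⁷s)² = r⁸, (r⁷s)³ = r⁷s⁻¹, (r⁷s)⁴ = e.
The smallest positive k with (r⁷s)ᵏ = e is 4.

Answer: 4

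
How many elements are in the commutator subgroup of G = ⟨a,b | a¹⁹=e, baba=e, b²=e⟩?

G' = [G, G] is generated by all commutators. The generator-pair commutators are: [a, b] = a².
The subgroup they normally generate is {e, a, a², a³, a⁴, a⁵, a⁶, a⁷, a⁸, a⁹, a¹⁰, a¹¹, a¹², a¹³, a¹⁴, a¹⁵, a¹⁶, a¹⁷, a¹⁸}, of order 19.
Check: |G/G'| = 38/19 = 2 is the order of the abelianisation.

Answer: 19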